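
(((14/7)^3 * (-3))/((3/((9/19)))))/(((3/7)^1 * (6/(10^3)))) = -28000/19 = -1473.68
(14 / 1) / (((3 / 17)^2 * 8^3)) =2023 / 2304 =0.88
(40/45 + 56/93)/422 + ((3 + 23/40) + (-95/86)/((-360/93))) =782476217/202509360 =3.86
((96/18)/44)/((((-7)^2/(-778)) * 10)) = -1556/8085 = -0.19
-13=-13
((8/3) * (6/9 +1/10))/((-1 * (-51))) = 92/2295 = 0.04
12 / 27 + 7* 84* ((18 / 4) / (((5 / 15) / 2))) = 142888 / 9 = 15876.44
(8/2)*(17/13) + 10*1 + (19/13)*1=217/13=16.69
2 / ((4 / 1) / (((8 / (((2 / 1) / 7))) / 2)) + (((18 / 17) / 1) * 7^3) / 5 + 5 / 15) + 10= 1311160 / 130759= 10.03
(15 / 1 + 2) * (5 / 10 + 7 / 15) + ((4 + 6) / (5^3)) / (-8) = 4927 / 300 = 16.42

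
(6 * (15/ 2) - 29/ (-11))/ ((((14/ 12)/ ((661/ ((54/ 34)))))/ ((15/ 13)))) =58881880/ 3003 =19607.69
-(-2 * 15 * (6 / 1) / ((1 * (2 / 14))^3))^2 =-3811827600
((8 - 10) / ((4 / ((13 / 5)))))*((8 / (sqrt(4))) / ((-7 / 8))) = 208 / 35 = 5.94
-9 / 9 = -1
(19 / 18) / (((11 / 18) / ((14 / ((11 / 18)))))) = 4788 / 121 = 39.57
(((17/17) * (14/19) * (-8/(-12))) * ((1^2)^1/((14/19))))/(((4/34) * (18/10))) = 85/27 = 3.15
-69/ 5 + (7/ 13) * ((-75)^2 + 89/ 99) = 19404937/ 6435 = 3015.53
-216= -216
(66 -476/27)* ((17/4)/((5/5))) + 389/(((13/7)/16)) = 2496985/702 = 3556.96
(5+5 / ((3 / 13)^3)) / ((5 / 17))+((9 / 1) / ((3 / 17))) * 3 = 41939 / 27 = 1553.30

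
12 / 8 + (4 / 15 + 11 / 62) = 904 / 465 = 1.94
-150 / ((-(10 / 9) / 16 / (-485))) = -1047600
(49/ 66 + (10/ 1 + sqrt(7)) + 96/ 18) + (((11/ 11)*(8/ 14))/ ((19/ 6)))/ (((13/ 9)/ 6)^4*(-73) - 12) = sqrt(7) + 14679446027921/ 913979624250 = 18.71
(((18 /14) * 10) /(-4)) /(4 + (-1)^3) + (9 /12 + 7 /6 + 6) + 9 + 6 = 1835 /84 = 21.85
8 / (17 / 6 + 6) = 48 / 53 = 0.91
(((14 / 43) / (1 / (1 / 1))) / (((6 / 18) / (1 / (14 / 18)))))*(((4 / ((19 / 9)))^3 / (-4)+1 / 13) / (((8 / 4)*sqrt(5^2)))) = -3908871 / 19170905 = -0.20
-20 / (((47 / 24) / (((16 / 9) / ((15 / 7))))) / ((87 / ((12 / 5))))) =-129920 / 423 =-307.14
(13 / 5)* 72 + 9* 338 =16146 / 5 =3229.20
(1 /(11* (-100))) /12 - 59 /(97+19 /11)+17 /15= 426593 /796400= 0.54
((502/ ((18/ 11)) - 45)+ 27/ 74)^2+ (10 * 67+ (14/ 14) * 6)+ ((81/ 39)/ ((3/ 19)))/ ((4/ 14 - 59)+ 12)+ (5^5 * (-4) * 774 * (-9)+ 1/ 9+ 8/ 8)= 54771895477365661/ 628518852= 87144395.59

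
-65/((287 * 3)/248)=-16120/861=-18.72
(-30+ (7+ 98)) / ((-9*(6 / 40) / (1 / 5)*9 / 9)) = -11.11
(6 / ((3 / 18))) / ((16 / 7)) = 63 / 4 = 15.75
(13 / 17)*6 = 78 / 17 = 4.59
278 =278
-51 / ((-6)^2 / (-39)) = 221 / 4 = 55.25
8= 8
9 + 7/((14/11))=29/2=14.50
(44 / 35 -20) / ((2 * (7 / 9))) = -2952 / 245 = -12.05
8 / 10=4 / 5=0.80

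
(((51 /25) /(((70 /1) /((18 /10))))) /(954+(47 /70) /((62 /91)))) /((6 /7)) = 0.00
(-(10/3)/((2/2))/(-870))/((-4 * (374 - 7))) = -1/383148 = -0.00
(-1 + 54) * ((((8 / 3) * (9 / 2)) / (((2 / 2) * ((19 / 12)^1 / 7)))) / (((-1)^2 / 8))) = 427392 / 19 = 22494.32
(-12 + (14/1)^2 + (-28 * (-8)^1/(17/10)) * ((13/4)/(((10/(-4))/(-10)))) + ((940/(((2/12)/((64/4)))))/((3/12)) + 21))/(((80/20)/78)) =240588075/34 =7076119.85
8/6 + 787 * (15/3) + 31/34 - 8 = 3929.25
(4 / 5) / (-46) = -2 / 115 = -0.02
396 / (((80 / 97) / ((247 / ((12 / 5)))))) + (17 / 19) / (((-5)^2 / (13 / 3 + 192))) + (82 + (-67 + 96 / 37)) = 2195138609 / 44400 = 49440.06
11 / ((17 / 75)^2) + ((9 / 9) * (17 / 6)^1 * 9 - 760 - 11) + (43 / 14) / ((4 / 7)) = -1216169 / 2312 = -526.02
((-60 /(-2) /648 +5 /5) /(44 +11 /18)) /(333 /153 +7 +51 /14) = 119 /65043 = 0.00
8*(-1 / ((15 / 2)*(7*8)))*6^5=-5184 / 35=-148.11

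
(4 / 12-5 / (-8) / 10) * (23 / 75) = 437 / 3600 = 0.12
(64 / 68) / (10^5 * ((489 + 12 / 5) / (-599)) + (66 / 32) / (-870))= -44469760 / 3876163312013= -0.00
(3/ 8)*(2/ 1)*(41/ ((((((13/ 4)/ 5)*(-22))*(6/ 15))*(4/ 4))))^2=3151875/ 81796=38.53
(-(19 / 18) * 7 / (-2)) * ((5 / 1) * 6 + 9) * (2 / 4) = 1729 / 24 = 72.04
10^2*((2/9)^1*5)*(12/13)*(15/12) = 5000/39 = 128.21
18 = 18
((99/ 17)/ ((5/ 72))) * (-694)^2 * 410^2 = 115420869336960/ 17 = 6789462902174.12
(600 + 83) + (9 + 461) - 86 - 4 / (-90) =48017 / 45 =1067.04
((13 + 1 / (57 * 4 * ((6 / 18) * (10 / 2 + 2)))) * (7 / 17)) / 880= 0.01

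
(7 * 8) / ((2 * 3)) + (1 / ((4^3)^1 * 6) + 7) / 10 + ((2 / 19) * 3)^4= 1675371483 / 166810880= 10.04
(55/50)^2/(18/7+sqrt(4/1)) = 847/3200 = 0.26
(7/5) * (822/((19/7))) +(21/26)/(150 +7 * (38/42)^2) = 10274479593/24233170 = 423.98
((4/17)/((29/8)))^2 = 1024/243049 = 0.00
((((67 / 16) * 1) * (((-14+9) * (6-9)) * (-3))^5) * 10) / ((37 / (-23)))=1421789203125 / 296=4803341902.45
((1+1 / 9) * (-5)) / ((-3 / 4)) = 200 / 27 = 7.41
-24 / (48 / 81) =-81 / 2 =-40.50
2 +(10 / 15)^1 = 8 / 3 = 2.67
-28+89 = 61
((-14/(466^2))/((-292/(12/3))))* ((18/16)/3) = 21/63409552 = 0.00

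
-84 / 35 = -12 / 5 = -2.40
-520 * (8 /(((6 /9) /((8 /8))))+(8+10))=-15600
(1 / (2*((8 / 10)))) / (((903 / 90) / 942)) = 58.68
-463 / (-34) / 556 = 463 / 18904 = 0.02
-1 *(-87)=87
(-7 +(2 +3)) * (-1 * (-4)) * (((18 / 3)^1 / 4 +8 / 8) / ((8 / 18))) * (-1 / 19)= 45 / 19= 2.37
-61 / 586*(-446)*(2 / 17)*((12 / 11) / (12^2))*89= 1210667 / 328746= 3.68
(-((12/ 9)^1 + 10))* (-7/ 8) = 119/ 12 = 9.92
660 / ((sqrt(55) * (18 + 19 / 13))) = 4.57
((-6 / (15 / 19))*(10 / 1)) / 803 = -76 / 803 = -0.09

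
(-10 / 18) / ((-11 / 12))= 20 / 33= 0.61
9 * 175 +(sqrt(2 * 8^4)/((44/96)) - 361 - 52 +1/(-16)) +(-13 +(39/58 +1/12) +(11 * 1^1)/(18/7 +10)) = 1536 * sqrt(2)/11 +1601591/1392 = 1348.04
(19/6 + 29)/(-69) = -193/414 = -0.47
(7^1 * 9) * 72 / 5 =4536 / 5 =907.20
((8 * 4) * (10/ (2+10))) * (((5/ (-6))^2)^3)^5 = 4656612873077392578125/ 41451359947637504606208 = 0.11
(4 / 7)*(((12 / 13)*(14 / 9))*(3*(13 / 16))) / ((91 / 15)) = 0.33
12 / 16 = 3 / 4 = 0.75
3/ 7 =0.43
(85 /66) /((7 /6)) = 85 /77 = 1.10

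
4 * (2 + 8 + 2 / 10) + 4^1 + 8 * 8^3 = 20704 / 5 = 4140.80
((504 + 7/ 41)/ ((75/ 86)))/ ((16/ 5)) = 888853/ 4920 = 180.66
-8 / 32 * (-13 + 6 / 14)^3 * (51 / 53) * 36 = 312795648 / 18179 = 17206.43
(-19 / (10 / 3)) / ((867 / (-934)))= 8873 / 1445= 6.14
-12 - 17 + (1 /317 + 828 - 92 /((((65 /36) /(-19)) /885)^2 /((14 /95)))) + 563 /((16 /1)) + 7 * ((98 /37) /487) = -90809361125857213199 /77226550960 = -1175882646.54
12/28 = 3/7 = 0.43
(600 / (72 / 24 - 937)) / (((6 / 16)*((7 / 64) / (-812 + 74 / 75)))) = 124571648 / 9807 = 12702.32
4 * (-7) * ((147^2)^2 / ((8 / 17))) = -55566916839 / 2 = -27783458419.50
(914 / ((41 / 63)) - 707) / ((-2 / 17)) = -486115 / 82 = -5928.23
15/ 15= 1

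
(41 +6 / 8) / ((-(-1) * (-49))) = -167 / 196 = -0.85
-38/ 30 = -19/ 15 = -1.27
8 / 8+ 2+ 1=4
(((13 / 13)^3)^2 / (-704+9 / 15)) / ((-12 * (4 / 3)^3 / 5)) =225 / 900352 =0.00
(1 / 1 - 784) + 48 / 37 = -28923 / 37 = -781.70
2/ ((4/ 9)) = 9/ 2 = 4.50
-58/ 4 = -29/ 2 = -14.50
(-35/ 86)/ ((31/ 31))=-35/ 86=-0.41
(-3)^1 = -3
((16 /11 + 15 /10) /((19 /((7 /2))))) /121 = 455 /101156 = 0.00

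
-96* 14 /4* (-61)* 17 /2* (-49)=-8536584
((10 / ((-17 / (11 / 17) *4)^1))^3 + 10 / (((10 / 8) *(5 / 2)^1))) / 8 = 3088776957 / 7724022080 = 0.40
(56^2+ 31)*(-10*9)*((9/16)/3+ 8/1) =-18669465/8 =-2333683.12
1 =1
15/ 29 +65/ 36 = 2425/ 1044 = 2.32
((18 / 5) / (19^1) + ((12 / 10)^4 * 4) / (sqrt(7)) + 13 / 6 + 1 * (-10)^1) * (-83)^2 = -31061.61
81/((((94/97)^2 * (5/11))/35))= 58683933/8836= 6641.46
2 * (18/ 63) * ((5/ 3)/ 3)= 20/ 63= 0.32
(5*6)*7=210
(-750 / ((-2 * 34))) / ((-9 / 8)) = -9.80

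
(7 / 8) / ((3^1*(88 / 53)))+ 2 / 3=593 / 704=0.84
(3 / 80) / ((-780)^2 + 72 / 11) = 11 / 178465920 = 0.00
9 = 9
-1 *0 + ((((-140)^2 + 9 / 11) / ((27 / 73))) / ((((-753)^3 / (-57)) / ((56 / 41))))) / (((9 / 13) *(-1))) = -0.01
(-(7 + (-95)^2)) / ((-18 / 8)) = 36128 / 9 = 4014.22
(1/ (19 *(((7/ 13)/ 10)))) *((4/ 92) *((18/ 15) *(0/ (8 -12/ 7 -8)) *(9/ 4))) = 0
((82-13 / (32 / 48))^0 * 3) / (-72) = -1 / 24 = -0.04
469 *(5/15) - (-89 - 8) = 760/3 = 253.33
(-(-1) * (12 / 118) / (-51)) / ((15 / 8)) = -16 / 15045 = -0.00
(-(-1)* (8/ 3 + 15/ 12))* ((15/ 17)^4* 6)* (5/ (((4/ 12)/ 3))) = 107071875/ 167042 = 640.99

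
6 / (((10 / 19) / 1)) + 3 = 72 / 5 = 14.40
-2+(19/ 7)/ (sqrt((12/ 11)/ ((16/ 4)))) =-2+19*sqrt(33)/ 21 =3.20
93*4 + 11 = 383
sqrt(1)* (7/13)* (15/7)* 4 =60/13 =4.62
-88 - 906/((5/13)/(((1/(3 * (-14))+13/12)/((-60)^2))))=-22350707/252000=-88.69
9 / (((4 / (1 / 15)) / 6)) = 9 / 10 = 0.90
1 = 1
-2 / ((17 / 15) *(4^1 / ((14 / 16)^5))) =-252105 / 1114112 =-0.23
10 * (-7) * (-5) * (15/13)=5250/13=403.85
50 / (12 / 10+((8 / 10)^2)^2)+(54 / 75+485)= 6498554 / 12575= 516.78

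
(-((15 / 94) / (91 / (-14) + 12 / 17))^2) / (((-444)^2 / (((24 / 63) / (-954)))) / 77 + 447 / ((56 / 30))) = 0.00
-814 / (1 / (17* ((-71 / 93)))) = 982498 / 93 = 10564.49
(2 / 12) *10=5 / 3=1.67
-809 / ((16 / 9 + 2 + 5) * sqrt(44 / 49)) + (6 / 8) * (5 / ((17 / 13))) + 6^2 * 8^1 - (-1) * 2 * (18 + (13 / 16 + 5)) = 46035 / 136 - 50967 * sqrt(11) / 1738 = 241.23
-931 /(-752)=931 /752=1.24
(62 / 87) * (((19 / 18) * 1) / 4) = 589 / 3132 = 0.19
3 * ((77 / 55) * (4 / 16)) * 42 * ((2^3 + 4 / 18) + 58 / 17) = 8722 / 17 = 513.06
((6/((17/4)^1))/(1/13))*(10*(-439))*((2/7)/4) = -684840/119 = -5754.96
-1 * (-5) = 5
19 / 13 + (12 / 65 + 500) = 32607 / 65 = 501.65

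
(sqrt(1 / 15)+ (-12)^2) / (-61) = -144 / 61-sqrt(15) / 915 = -2.36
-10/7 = -1.43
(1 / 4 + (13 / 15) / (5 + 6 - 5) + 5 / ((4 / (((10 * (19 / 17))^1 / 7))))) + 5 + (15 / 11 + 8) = 3947549 / 235620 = 16.75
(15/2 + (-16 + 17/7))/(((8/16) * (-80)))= 17/112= 0.15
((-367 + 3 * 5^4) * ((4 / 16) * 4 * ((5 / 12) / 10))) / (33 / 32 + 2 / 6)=6032 / 131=46.05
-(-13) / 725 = 13 / 725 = 0.02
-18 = -18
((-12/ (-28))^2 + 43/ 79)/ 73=2818/ 282583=0.01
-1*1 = -1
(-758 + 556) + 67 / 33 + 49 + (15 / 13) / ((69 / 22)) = -1485988 / 9867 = -150.60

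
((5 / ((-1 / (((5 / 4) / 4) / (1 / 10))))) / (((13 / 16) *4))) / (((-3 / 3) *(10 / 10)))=125 / 26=4.81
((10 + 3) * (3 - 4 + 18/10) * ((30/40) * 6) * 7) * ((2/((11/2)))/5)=6552/275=23.83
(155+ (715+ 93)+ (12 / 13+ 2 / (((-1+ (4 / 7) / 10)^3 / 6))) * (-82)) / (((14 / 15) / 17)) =37544.72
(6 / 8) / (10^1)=3 / 40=0.08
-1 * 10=-10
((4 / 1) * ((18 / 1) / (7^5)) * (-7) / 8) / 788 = -9 / 1891988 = -0.00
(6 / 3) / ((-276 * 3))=-1 / 414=-0.00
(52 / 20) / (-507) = -1 / 195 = -0.01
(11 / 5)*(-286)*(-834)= 524752.80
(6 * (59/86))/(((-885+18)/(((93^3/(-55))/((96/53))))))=838408113/21871520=38.33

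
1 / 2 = 0.50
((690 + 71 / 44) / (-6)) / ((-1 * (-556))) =-30431 / 146784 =-0.21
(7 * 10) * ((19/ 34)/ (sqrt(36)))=665/ 102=6.52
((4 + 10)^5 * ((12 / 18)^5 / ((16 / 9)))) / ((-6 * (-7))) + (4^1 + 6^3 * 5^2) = 514556 / 81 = 6352.54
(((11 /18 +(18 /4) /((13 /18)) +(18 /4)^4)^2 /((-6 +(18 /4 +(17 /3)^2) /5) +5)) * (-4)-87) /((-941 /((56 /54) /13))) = 21335169800987 /2286800125272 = 9.33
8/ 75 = 0.11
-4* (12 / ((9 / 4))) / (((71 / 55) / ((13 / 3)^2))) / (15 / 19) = -2260544 / 5751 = -393.07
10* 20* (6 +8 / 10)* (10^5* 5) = 680000000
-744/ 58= -372/ 29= -12.83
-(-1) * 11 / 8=11 / 8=1.38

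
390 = 390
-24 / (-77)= 24 / 77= 0.31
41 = 41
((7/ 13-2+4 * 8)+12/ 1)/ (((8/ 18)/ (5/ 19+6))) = 592263/ 988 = 599.46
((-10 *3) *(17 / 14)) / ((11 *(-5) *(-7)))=-51 / 539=-0.09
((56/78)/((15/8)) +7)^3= 80565593759/200201625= 402.42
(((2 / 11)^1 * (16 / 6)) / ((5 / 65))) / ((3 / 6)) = 416 / 33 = 12.61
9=9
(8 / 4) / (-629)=-0.00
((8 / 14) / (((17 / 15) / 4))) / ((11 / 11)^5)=240 / 119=2.02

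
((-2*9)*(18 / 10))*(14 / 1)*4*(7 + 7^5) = -152536608 / 5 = -30507321.60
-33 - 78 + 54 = -57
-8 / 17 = -0.47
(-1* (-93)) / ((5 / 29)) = 2697 / 5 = 539.40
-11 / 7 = -1.57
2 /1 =2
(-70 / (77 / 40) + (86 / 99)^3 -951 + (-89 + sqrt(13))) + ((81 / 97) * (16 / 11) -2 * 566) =-2202.89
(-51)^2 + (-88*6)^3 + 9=-147195342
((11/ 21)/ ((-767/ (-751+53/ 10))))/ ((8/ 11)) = 902297/ 1288560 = 0.70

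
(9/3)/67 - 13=-868/67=-12.96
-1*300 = -300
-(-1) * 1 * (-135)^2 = 18225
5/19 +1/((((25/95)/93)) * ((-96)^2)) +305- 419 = -33181769/291840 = -113.70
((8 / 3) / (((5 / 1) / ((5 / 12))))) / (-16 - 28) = -1 / 198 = -0.01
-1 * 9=-9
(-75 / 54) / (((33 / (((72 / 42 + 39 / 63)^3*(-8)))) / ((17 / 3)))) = 583100 / 24057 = 24.24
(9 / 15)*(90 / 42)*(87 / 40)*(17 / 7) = 13311 / 1960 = 6.79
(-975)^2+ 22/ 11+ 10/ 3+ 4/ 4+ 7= 2851915/ 3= 950638.33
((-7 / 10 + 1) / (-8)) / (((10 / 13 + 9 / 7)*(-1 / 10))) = 273 / 1496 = 0.18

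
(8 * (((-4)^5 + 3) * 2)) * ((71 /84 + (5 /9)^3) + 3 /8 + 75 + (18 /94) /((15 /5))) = -299556043834 /239841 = -1248977.63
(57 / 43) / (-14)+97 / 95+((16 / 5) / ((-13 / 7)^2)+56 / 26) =38738003 / 9665110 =4.01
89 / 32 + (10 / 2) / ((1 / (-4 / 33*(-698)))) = 449657 / 1056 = 425.81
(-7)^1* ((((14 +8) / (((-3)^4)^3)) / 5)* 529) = -81466 / 2657205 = -0.03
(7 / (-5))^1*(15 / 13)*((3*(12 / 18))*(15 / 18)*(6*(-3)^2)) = -1890 / 13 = -145.38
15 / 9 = 1.67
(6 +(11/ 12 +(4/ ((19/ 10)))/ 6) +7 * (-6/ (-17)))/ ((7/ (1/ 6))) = 37745/ 162792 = 0.23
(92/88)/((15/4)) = 46/165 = 0.28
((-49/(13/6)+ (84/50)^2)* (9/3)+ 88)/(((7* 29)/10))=465092/329875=1.41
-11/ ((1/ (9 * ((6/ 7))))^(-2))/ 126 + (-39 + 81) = 2204419/ 52488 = 42.00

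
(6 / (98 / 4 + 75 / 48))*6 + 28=4084 / 139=29.38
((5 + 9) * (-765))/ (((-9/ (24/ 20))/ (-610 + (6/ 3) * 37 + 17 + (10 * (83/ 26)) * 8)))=-4893756/ 13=-376442.77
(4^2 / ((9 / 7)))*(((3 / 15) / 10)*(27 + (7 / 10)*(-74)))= -6944 / 1125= -6.17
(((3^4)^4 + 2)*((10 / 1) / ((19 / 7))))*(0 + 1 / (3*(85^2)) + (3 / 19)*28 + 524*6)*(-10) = -4329088321631276 / 867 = -4993181455168.72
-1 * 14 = -14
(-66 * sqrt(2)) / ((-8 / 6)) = 99 * sqrt(2) / 2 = 70.00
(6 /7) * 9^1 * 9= 486 /7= 69.43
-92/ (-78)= 46/ 39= 1.18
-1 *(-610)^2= -372100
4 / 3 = 1.33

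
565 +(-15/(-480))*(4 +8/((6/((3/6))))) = 27127/48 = 565.15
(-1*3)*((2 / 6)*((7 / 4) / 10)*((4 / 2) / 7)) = -1 / 20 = -0.05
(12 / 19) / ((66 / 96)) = 192 / 209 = 0.92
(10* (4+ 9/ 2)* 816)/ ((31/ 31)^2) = 69360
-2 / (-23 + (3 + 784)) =-1 / 382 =-0.00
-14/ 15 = -0.93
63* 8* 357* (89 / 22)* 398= 3186704808 / 11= 289700437.09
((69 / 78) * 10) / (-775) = -23 / 2015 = -0.01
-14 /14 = -1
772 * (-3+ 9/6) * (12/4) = -3474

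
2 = 2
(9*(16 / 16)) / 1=9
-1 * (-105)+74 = 179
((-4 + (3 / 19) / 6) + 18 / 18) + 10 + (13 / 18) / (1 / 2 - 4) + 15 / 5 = 9.82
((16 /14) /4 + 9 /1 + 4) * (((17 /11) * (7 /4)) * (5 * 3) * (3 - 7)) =-23715 /11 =-2155.91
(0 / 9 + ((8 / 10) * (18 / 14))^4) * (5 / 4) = 419904 / 300125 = 1.40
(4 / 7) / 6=2 / 21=0.10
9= 9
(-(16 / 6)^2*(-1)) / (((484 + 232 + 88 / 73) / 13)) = 15184 / 117801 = 0.13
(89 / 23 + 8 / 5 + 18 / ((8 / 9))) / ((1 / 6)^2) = 106479 / 115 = 925.90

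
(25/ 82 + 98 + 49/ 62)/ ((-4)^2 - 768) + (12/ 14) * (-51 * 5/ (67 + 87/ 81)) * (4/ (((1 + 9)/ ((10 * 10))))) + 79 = -152372700903/ 3074304968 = -49.56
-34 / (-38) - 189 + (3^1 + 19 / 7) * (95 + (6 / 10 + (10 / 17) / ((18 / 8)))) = 7319014 / 20349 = 359.67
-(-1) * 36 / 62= 18 / 31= 0.58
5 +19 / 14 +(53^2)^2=7890487.36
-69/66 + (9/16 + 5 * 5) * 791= 3558525/176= 20218.89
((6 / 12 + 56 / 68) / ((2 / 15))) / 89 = 675 / 6052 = 0.11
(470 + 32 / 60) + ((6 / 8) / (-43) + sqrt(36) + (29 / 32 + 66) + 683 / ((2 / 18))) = 138090313 / 20640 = 6690.42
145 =145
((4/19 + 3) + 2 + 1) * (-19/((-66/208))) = 12272/33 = 371.88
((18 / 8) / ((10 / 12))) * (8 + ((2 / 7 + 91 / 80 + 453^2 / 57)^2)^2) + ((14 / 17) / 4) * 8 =989810362476940634755722029736619 / 2178790300467200000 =454293541817537.32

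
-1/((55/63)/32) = -2016/55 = -36.65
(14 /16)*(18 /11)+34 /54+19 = 25021 /1188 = 21.06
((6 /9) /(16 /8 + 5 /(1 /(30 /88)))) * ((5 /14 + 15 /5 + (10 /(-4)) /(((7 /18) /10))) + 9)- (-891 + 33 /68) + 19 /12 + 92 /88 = 1131440575 /1280202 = 883.80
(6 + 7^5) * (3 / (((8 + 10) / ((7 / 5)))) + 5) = 2639641 / 30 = 87988.03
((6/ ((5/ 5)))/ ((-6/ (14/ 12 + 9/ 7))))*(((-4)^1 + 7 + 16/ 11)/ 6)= -721/ 396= -1.82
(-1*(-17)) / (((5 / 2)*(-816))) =-1 / 120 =-0.01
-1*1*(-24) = 24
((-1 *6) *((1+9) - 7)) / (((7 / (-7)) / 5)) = 90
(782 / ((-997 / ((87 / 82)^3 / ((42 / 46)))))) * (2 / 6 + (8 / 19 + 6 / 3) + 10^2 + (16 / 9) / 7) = -27043642484377 / 255891818588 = -105.68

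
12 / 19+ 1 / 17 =0.69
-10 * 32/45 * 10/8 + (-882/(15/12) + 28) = -30892/45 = -686.49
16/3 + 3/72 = 43/8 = 5.38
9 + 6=15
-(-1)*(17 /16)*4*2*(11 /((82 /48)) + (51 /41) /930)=1391569 /25420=54.74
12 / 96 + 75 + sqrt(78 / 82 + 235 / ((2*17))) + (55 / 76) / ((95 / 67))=sqrt(15279634) / 1394 + 218435 / 2888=78.44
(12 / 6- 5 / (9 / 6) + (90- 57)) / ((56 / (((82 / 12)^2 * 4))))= 159695 / 1512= 105.62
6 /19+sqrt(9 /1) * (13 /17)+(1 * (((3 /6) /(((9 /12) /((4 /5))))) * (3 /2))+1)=7122 /1615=4.41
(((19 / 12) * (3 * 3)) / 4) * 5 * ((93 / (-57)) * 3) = -1395 / 16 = -87.19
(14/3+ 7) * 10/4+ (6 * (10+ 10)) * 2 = 1615/6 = 269.17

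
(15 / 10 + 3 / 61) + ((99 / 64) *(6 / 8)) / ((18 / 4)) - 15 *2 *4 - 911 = -8035939 / 7808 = -1029.19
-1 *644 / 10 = -64.40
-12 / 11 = -1.09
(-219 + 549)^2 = 108900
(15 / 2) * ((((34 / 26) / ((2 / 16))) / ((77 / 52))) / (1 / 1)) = 4080 / 77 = 52.99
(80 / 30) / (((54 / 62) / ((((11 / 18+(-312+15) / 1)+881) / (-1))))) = -1304852 / 729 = -1789.92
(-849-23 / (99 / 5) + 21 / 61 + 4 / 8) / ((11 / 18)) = -10258055 / 7381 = -1389.79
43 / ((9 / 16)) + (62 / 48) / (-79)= 434723 / 5688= 76.43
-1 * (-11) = 11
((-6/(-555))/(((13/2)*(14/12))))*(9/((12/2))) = 0.00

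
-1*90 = -90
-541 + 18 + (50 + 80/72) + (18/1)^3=48241/9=5360.11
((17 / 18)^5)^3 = 2862423051509815793 / 6746640616477458432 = 0.42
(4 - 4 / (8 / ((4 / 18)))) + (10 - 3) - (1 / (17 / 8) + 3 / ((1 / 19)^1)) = -7127 / 153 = -46.58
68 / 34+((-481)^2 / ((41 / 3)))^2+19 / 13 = 6262765817202 / 21853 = 286586089.65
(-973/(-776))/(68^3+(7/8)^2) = 7784/1951998609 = 0.00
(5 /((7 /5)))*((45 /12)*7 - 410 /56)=6625 /98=67.60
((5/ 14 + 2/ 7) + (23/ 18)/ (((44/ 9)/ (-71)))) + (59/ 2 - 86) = -45839/ 616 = -74.41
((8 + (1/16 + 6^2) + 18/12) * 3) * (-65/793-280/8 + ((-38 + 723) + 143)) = 6611301/61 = 108381.98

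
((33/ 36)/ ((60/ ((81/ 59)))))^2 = 9801/ 22278400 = 0.00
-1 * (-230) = 230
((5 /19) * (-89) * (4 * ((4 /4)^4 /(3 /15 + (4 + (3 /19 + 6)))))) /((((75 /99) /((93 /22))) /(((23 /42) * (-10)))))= 317285 /1148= 276.38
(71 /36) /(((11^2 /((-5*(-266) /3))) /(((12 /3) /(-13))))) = -94430 /42471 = -2.22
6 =6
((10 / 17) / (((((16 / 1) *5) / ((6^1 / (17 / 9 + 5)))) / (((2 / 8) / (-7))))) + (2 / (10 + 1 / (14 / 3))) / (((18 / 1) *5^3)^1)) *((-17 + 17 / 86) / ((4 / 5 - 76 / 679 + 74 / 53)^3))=1522873851951294463145 / 5791812479216510483962368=0.00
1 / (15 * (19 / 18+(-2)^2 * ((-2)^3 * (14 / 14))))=-6 / 2785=-0.00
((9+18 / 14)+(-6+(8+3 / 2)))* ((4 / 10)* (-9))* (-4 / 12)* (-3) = -1737 / 35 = -49.63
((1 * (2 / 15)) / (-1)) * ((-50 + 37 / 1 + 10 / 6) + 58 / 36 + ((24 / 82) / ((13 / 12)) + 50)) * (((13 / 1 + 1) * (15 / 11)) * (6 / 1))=-10892476 / 17589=-619.28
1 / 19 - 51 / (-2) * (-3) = -2905 / 38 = -76.45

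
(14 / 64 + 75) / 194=2407 / 6208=0.39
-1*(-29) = 29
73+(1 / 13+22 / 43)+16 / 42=868328 / 11739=73.97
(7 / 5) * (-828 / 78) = -14.86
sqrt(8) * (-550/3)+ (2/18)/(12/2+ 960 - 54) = 1/8208 - 1100 * sqrt(2)/3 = -518.54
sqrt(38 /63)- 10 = -10 + sqrt(266) /21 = -9.22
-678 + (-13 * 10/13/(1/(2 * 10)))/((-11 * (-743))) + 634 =-359812/8173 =-44.02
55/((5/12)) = 132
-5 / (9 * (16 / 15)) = -25 / 48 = -0.52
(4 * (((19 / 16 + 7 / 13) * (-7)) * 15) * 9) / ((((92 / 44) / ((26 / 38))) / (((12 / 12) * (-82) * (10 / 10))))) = 153004005 / 874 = 175061.79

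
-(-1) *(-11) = -11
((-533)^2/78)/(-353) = -21853/2118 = -10.32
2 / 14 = 1 / 7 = 0.14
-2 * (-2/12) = 1/3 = 0.33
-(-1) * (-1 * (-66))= 66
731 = 731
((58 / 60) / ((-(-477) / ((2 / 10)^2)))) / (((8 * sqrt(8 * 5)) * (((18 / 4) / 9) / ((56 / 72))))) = 203 * sqrt(10) / 257580000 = 0.00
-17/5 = -3.40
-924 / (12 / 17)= -1309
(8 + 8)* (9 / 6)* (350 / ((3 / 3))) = 8400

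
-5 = -5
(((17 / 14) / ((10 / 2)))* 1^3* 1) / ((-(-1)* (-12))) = -17 / 840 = -0.02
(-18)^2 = 324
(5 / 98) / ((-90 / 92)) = -23 / 441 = -0.05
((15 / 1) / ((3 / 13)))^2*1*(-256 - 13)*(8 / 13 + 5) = -6382025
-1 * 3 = -3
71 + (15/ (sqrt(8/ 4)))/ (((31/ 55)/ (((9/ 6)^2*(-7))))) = 71- 51975*sqrt(2)/ 248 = -225.39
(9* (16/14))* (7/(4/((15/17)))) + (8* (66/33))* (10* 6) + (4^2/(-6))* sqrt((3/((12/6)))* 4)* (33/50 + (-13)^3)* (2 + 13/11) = 16590/17 + 3074876* sqrt(6)/165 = 46623.62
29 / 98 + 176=17277 / 98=176.30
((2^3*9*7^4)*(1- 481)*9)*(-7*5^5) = 16336404000000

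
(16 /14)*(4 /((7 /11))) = 352 /49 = 7.18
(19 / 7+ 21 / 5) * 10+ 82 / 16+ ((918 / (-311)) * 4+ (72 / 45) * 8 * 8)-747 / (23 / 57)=-3377589549 / 2002840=-1686.40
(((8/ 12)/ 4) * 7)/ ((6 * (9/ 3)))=7/ 108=0.06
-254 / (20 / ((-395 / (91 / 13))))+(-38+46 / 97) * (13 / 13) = 679.12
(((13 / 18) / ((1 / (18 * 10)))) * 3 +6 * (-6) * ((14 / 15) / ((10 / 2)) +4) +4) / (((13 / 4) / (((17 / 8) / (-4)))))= -51697 / 1300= -39.77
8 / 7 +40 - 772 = -5116 / 7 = -730.86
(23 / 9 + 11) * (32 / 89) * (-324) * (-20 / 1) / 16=175680 / 89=1973.93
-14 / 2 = -7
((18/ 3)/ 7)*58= 348/ 7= 49.71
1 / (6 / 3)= 1 / 2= 0.50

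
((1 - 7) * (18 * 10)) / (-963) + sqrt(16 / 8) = 120 / 107 + sqrt(2) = 2.54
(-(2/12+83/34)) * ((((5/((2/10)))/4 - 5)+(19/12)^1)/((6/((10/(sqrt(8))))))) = -665 * sqrt(2)/216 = -4.35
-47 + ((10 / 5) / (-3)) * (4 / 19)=-2687 / 57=-47.14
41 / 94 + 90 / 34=4927 / 1598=3.08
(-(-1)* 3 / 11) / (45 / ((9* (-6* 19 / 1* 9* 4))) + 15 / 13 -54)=-160056 / 31014643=-0.01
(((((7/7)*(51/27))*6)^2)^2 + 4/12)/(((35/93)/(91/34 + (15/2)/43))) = 12333485036/98685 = 124978.32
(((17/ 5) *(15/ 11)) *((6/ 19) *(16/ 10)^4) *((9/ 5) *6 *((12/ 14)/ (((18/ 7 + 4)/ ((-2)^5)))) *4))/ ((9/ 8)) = -23102226432/ 15021875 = -1537.91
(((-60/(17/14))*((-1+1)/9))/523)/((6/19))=0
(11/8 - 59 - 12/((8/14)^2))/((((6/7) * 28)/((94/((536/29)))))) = -20.00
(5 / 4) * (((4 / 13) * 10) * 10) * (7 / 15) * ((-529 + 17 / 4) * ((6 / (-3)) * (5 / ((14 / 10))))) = 2623750 / 39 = 67275.64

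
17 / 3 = 5.67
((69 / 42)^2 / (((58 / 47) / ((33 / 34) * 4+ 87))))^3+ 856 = 56688292613369747131271 / 7217702194121216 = 7854063.67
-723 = -723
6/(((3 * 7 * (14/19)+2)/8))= 228/83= 2.75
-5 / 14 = -0.36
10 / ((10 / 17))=17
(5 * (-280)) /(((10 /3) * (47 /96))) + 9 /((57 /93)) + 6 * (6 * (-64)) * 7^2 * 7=-706465863 /893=-791115.19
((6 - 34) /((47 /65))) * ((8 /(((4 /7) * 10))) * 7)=-379.49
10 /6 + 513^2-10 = 789482 /3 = 263160.67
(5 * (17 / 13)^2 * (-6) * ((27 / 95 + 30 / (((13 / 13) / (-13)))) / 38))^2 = 1030342013321481 / 3722098081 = 276817.53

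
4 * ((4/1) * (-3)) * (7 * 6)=-2016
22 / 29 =0.76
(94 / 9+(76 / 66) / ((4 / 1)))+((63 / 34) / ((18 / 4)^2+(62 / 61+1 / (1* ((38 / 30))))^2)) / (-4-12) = 18246069542903 / 1700884998648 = 10.73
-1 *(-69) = 69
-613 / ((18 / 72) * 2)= -1226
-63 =-63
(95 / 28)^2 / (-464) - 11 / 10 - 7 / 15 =-8684111 / 5456640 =-1.59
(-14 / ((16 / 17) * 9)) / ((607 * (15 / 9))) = -119 / 72840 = -0.00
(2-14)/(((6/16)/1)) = -32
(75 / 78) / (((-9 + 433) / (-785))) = -19625 / 11024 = -1.78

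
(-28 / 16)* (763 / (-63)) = 763 / 36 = 21.19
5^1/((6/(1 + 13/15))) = 1.56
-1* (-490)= 490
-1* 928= -928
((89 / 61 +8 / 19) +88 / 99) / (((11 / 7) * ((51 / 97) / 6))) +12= 32.11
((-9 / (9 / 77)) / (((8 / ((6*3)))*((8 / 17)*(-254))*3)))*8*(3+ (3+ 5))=43197 / 1016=42.52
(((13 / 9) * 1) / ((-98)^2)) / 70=13 / 6050520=0.00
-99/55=-9/5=-1.80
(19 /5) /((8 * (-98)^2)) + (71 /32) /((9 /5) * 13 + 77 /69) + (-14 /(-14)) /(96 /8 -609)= 172402011389 /1939787492160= 0.09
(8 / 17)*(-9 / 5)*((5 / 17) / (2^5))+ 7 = 8083 / 1156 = 6.99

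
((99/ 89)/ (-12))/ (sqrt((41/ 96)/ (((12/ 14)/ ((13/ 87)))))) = -0.34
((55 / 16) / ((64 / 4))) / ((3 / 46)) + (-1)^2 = 1649 / 384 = 4.29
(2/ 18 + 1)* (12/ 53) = 40/ 159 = 0.25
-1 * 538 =-538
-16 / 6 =-8 / 3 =-2.67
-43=-43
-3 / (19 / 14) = -2.21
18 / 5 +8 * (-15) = -582 / 5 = -116.40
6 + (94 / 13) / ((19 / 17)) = 3080 / 247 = 12.47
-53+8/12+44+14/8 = -79/12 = -6.58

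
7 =7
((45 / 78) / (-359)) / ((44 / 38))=-285 / 205348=-0.00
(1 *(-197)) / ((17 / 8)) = -1576 / 17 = -92.71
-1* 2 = -2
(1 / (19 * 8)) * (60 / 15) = 1 / 38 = 0.03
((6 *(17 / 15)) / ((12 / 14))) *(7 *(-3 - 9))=-3332 / 5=-666.40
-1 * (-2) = 2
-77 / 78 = -0.99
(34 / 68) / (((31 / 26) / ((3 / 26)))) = 3 / 62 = 0.05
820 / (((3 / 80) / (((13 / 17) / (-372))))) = -213200 / 4743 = -44.95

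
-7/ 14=-1/ 2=-0.50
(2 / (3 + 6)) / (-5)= -2 / 45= -0.04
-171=-171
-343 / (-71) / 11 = 343 / 781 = 0.44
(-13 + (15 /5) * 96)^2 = 75625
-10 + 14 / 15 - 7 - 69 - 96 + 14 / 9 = -8078 / 45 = -179.51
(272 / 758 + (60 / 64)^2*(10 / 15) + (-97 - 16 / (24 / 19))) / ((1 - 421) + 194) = 15822949 / 32891136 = 0.48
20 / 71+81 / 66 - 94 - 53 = -227257 / 1562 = -145.49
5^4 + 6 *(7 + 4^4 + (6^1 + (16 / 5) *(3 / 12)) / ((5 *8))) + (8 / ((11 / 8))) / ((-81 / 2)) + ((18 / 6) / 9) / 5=98185661 / 44550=2203.94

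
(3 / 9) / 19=1 / 57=0.02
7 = 7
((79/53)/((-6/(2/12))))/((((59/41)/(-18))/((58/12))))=93931/37524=2.50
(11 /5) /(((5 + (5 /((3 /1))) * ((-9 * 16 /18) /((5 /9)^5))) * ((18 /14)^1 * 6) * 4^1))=-9625 /33337224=-0.00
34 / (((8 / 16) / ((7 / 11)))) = 476 / 11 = 43.27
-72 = -72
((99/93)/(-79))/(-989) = 33/2422061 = 0.00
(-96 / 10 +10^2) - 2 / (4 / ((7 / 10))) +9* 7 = 3061 / 20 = 153.05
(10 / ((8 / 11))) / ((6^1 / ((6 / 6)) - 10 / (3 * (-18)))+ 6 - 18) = -1485 / 628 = -2.36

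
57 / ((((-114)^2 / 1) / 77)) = 77 / 228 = 0.34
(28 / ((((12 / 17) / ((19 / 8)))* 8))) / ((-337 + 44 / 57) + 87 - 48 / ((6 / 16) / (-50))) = 42959 / 22438016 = 0.00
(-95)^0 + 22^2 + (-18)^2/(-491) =484.34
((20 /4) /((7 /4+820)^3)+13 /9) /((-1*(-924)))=461681494619 /295334098869348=0.00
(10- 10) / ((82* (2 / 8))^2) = 0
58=58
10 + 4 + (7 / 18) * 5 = 287 / 18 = 15.94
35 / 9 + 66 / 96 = 659 / 144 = 4.58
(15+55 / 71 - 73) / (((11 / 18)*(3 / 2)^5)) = -260032 / 21087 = -12.33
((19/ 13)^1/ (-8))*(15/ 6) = -95/ 208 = -0.46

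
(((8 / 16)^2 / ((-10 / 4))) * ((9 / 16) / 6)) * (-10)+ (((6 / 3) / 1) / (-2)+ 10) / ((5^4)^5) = 286102294922163 / 3051757812500000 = 0.09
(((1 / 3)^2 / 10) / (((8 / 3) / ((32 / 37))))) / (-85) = -2 / 47175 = -0.00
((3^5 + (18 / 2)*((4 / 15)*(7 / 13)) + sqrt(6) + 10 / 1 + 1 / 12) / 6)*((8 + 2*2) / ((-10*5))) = -198413 / 19500 - sqrt(6) / 25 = -10.27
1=1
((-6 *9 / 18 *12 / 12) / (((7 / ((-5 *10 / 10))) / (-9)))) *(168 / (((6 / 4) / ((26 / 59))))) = -56160 / 59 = -951.86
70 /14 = 5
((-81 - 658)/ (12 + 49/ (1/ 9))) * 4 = -2956/ 453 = -6.53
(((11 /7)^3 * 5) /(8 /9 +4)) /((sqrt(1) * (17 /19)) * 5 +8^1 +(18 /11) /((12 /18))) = 75867 /285376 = 0.27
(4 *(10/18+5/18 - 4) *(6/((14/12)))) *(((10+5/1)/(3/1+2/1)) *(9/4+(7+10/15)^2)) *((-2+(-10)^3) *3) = 250958916/7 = 35851273.71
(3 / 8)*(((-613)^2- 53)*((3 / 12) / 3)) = 93929 / 8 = 11741.12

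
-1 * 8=-8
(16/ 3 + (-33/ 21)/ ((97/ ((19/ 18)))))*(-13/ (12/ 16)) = -1689350/ 18333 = -92.15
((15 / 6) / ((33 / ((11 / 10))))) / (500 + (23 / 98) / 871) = 42679 / 256074138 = 0.00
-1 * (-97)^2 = -9409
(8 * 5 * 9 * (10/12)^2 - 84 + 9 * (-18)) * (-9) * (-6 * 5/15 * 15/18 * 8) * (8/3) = 1280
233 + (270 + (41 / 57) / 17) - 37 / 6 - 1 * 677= -349081 / 1938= -180.12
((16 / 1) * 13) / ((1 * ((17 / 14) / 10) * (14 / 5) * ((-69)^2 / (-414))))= -20800 / 391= -53.20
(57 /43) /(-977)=-57 /42011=-0.00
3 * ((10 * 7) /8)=105 /4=26.25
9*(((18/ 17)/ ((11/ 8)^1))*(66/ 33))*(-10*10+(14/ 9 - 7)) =-273312/ 187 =-1461.56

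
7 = 7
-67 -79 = -146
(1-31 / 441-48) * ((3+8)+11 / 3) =-913352 / 1323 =-690.36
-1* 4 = -4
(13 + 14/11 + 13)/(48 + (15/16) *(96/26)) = 1300/2453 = 0.53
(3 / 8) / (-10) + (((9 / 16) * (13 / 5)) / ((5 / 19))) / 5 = 537 / 500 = 1.07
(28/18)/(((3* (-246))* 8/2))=-7/13284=-0.00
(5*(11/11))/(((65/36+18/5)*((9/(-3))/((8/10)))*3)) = -80/973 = -0.08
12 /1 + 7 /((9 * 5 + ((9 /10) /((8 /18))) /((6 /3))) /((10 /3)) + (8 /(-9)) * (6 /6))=1166244 /92987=12.54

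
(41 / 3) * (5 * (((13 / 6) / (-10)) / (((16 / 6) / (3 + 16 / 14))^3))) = -38998011 / 702464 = -55.52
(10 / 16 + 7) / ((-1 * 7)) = -61 / 56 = -1.09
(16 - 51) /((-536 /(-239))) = -8365 /536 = -15.61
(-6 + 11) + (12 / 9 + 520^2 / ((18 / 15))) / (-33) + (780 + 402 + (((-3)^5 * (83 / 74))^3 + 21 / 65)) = -52810786027359179 / 2607616440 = -20252513.07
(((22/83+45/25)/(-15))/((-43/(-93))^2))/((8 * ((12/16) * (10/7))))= -0.08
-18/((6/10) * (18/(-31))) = 155/3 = 51.67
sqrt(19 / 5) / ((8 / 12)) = 3 *sqrt(95) / 10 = 2.92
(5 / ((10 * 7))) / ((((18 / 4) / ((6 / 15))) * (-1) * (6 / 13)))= -13 / 945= -0.01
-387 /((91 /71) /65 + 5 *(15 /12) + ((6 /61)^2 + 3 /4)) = -511209585 /9285512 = -55.05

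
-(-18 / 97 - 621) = 621.19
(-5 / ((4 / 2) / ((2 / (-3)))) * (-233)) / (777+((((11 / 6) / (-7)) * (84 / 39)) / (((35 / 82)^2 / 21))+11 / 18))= -0.54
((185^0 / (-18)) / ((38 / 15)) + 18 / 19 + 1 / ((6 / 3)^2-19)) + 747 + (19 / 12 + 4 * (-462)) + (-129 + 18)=-114908 / 95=-1209.56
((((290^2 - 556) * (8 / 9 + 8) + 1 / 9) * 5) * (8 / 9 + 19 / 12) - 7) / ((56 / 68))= 50560797809 / 4536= 11146560.36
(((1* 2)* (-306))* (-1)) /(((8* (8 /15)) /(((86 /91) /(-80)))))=-1.69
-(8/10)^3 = -64/125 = -0.51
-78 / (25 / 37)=-2886 / 25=-115.44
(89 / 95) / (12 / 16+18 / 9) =356 / 1045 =0.34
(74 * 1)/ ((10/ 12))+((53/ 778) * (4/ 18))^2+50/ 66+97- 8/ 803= 9180366114457/ 49211859015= 186.55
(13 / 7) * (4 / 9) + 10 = 682 / 63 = 10.83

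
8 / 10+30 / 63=134 / 105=1.28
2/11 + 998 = 10980/11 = 998.18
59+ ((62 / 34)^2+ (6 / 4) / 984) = 11816161 / 189584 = 62.33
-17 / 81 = -0.21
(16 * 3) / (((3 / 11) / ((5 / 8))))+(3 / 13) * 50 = 121.54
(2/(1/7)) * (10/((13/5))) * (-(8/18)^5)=-716800/767637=-0.93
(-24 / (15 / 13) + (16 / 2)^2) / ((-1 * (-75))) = 72 / 125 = 0.58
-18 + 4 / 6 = -17.33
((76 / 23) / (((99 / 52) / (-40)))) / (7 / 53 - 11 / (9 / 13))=2094560 / 475387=4.41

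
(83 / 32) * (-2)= -83 / 16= -5.19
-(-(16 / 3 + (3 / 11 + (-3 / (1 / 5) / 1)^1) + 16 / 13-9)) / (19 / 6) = -14726 / 2717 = -5.42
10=10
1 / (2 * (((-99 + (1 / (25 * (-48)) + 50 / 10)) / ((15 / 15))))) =-600 / 112801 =-0.01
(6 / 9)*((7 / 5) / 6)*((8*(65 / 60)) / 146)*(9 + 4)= 1183 / 9855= 0.12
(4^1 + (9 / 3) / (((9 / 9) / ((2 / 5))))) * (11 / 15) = 286 / 75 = 3.81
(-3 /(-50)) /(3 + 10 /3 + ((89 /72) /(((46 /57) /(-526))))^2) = 457056 /4944734277025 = 0.00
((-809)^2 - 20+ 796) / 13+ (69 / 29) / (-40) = 50404.33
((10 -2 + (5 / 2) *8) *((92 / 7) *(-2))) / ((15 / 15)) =-736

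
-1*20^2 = -400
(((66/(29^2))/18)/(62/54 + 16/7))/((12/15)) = 315/198476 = 0.00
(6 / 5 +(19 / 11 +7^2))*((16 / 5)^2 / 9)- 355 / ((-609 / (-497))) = -9196409 / 39875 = -230.63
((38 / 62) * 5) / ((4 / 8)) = 190 / 31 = 6.13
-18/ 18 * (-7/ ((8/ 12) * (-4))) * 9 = -189/ 8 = -23.62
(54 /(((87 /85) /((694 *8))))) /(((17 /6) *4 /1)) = 749520 /29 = 25845.52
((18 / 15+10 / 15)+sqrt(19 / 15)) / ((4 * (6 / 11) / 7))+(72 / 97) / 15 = 9.65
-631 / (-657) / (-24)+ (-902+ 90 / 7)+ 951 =6823127 / 110376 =61.82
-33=-33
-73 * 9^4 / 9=-53217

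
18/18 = 1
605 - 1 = 604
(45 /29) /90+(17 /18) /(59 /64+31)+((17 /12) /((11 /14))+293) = 1729427983 /5865453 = 294.85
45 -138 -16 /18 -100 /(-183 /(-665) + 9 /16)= -5702495 /26739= -213.27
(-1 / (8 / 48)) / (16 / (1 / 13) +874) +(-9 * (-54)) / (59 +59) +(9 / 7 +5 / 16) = 20417533 / 3574928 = 5.71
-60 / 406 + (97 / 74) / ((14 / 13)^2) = 413237 / 420616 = 0.98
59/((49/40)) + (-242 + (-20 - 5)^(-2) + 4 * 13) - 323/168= -105661949/735000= -143.76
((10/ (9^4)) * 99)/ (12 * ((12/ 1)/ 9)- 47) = -110/ 22599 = -0.00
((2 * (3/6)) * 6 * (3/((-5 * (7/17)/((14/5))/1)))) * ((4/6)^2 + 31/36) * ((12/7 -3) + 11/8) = -799/280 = -2.85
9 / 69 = 0.13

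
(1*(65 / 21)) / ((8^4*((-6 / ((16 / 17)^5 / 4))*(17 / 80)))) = -0.00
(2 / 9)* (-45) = -10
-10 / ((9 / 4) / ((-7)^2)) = -1960 / 9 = -217.78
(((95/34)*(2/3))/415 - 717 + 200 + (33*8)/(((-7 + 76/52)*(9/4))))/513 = -20503070/19543761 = -1.05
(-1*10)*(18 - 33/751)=-134850/751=-179.56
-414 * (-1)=414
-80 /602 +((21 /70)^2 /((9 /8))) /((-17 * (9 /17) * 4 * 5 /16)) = -47408 /338625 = -0.14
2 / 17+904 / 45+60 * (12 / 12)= 61358 / 765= 80.21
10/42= 5/21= 0.24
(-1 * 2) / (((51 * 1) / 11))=-22 / 51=-0.43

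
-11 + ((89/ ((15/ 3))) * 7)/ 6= 9.77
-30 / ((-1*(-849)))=-10 / 283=-0.04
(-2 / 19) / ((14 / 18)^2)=-162 / 931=-0.17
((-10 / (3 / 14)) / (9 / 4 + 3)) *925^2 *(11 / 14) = -376475000 / 63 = -5975793.65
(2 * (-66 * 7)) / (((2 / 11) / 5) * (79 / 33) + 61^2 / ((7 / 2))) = -2934855 / 3377084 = -0.87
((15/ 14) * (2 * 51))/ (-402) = -255/ 938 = -0.27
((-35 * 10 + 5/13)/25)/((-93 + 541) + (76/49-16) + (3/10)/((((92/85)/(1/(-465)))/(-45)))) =-254061864/7876912745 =-0.03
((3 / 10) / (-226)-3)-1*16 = -42943 / 2260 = -19.00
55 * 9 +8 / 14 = 3469 / 7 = 495.57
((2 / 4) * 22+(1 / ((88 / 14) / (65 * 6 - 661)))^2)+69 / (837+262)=3978409179 / 2127664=1869.85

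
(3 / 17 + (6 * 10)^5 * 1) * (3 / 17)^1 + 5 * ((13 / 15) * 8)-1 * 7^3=118972532702 / 867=137223221.11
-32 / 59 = -0.54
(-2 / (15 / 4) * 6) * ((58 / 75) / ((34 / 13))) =-6032 / 6375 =-0.95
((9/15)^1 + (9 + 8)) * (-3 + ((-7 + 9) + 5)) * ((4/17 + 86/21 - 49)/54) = -2806672/48195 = -58.24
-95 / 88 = -1.08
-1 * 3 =-3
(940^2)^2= 780748960000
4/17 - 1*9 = -149/17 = -8.76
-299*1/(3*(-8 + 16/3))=299/8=37.38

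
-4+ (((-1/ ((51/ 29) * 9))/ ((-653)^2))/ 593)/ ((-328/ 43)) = -152274638264449/ 38068659566424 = -4.00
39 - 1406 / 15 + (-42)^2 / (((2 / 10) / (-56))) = -7409621 / 15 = -493974.73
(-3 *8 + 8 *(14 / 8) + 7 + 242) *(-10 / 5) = -478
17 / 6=2.83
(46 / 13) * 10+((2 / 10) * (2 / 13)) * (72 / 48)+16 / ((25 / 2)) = 11931 / 325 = 36.71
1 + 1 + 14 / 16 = 2.88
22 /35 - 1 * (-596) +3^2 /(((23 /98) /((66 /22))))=572896 /805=711.67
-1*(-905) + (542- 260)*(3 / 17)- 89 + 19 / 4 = 59195 / 68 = 870.51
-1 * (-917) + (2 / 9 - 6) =8201 / 9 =911.22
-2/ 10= -1/ 5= -0.20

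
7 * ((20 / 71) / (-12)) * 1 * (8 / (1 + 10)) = -0.12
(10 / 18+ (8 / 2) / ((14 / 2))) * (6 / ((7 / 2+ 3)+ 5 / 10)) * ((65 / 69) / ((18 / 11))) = 50765 / 91287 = 0.56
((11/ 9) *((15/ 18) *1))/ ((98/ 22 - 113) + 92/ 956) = -0.01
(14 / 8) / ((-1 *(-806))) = 7 / 3224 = 0.00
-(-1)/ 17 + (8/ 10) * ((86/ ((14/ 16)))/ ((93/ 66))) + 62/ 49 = 57.13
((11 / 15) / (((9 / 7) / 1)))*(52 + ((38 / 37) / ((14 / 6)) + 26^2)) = 2075326 / 4995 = 415.48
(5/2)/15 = 1/6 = 0.17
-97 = -97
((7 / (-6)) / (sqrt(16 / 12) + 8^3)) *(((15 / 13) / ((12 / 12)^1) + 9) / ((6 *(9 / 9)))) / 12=-2464 / 7667673 + 77 *sqrt(3) / 184024152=-0.00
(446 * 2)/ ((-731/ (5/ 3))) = -4460/ 2193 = -2.03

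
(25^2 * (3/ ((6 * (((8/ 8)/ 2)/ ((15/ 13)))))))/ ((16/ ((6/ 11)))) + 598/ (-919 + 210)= 19256513/ 811096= 23.74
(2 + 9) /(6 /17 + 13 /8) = 1496 /269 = 5.56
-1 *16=-16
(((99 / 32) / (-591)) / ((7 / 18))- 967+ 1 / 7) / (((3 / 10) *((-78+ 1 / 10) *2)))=177775275 / 8593928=20.69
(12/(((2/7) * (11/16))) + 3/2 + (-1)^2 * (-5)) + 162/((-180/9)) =2722/55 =49.49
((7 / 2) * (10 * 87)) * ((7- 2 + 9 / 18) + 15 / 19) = 727755 / 38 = 19151.45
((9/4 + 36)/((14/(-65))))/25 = -1989/280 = -7.10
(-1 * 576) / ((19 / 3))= -1728 / 19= -90.95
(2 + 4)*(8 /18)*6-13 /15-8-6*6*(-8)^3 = 18439.13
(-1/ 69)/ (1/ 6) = -2/ 23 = -0.09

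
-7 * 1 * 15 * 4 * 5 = -2100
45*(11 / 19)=495 / 19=26.05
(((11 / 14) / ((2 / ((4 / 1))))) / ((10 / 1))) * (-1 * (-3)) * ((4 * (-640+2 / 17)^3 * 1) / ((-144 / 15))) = 252843516387 / 4913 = 51464180.01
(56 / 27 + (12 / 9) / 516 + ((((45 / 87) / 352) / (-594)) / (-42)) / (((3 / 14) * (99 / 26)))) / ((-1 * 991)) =-80405734091 / 38370341994336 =-0.00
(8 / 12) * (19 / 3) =38 / 9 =4.22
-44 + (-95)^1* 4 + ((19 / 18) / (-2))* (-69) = -4651 / 12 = -387.58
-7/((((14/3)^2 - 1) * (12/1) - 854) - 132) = 21/2210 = 0.01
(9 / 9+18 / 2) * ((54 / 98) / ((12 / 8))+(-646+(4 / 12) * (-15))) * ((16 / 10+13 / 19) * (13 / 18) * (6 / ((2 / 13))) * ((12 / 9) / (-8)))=55674853 / 798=69767.99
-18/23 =-0.78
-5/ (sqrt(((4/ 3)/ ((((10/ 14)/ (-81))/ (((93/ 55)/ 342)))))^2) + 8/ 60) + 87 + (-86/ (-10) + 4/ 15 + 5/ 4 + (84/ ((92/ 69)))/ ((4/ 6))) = 38512019/ 207120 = 185.94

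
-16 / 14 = -8 / 7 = -1.14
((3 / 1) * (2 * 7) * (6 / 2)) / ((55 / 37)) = 84.76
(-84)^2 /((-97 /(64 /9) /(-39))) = 1956864 /97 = 20173.86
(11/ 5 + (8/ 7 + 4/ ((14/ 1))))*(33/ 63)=1397/ 735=1.90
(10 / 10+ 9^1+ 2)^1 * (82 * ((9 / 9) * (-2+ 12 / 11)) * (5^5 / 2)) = -15375000 / 11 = -1397727.27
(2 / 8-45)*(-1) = 179 / 4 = 44.75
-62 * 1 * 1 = -62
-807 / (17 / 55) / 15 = -174.06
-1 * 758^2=-574564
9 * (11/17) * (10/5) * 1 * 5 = 990/17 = 58.24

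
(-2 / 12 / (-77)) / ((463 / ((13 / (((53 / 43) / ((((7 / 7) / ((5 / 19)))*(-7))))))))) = -10621 / 8097870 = -0.00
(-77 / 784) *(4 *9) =-99 / 28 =-3.54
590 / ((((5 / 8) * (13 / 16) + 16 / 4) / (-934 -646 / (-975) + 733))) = -2950249216 / 112515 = -26220.94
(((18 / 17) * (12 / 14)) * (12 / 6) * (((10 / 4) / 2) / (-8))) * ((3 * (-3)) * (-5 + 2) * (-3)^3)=98415 / 476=206.75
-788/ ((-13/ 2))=1576/ 13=121.23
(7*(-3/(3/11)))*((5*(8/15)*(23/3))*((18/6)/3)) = -14168/9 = -1574.22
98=98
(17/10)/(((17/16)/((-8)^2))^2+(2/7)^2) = 20.75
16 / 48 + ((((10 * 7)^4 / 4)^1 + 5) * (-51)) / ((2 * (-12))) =306127763 / 24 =12755323.46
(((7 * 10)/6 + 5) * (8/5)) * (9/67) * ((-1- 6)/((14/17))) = -2040/67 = -30.45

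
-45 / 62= -0.73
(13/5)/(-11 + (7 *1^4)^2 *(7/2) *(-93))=-0.00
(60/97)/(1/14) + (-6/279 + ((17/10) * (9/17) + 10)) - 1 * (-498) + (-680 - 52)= -214.46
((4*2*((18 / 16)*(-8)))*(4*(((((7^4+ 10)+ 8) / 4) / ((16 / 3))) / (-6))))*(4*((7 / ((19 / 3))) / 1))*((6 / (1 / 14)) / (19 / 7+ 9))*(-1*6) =-19670364 / 19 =-1035282.32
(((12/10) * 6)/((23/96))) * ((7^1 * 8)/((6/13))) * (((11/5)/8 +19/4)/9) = 1170624/575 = 2035.87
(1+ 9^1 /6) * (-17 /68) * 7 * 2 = -35 /4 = -8.75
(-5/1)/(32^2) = -0.00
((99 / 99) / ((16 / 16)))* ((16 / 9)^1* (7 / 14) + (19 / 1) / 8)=235 / 72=3.26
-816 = -816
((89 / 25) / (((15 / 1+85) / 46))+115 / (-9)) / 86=-125327 / 967500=-0.13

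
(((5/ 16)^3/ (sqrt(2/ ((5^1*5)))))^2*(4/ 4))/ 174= 390625/ 5838471168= 0.00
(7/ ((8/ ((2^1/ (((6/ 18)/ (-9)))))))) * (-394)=37233/ 2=18616.50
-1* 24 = -24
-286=-286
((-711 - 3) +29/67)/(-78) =47809/5226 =9.15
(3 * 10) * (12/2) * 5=900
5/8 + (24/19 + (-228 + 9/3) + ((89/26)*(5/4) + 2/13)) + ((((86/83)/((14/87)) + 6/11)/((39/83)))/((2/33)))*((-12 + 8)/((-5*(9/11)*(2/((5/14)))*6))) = -23042636/108927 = -211.54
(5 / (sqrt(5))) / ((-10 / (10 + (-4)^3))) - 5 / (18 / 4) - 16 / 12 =-22 / 9 + 27 *sqrt(5) / 5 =9.63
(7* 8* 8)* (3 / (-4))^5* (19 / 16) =-32319 / 256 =-126.25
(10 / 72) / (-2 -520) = -5 / 18792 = -0.00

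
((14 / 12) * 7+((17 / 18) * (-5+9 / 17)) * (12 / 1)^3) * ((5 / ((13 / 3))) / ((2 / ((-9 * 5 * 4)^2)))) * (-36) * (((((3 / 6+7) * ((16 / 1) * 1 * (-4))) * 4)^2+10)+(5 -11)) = 235022875278264000 / 13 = 18078682713712615.38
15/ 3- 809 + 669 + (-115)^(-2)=-135.00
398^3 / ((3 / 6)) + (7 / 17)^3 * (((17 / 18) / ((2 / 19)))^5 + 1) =126093643.34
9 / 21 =0.43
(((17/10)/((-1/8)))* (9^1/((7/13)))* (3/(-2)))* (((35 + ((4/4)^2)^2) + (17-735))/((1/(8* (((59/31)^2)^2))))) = -25451111166624/1042685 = -24409204.28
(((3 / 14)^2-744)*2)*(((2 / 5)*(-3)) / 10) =87489 / 490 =178.55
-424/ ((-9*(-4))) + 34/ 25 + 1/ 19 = -44311/ 4275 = -10.37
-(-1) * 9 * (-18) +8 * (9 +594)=4662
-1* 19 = -19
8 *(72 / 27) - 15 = 19 / 3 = 6.33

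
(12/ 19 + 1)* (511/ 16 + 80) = 55521/ 304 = 182.63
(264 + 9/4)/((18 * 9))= 355/216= 1.64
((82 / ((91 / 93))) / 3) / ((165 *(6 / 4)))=5084 / 45045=0.11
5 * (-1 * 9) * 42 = -1890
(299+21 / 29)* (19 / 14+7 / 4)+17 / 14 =1865 / 2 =932.50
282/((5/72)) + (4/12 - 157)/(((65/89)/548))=-22130984/195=-113492.23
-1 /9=-0.11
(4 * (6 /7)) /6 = 4 /7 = 0.57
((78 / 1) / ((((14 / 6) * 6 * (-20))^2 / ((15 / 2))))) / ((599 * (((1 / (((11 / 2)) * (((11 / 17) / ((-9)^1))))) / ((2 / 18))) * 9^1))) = -1573 / 25866449280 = -0.00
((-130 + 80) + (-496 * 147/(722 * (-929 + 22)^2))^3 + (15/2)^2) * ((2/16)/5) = 654794973252809559421011961/4190687828819221538180091040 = 0.16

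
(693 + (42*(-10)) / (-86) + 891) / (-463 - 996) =-68322 / 62737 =-1.09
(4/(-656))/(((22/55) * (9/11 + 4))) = -55/17384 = -0.00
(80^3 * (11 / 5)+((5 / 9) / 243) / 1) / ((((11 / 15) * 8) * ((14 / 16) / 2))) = 438857.14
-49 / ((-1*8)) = 49 / 8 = 6.12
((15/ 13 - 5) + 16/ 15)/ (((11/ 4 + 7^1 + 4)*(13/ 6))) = -4336/ 46475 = -0.09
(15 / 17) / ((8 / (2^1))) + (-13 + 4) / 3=-189 / 68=-2.78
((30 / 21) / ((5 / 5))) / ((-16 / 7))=-5 / 8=-0.62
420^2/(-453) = -58800/151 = -389.40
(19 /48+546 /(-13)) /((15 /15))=-1997 /48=-41.60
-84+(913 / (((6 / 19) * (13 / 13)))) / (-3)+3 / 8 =-75409 / 72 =-1047.35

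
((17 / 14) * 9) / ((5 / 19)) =2907 / 70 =41.53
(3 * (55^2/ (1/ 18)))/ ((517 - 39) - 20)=81675/ 229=356.66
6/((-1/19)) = -114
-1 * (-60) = 60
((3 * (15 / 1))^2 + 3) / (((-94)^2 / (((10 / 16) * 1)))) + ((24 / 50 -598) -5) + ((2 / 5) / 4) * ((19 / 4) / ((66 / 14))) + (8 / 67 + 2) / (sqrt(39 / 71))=-1097602466 / 1822425 + 142 * sqrt(2769) / 2613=-599.42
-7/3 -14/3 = -7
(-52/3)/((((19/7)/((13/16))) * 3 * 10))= -1183/6840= -0.17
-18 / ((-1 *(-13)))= -18 / 13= -1.38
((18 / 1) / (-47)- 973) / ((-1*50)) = 45749 / 2350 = 19.47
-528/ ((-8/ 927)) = 61182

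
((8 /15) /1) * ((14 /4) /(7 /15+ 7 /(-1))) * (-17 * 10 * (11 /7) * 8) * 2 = 59840 /49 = 1221.22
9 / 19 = 0.47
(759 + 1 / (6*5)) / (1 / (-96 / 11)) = -364336 / 55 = -6624.29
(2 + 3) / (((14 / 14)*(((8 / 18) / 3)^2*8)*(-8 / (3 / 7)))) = -10935 / 7168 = -1.53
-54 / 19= -2.84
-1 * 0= 0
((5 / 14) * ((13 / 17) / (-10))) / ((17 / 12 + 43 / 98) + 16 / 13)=-3549 / 401047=-0.01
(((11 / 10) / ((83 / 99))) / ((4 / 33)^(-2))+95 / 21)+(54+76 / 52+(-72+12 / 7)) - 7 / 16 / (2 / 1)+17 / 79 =-2945623943 / 286409760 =-10.28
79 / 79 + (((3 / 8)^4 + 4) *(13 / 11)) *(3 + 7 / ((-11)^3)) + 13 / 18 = 4304089069 / 269862912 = 15.95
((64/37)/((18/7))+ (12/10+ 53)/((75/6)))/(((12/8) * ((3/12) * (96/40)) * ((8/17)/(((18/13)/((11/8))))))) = 14177048/1190475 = 11.91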